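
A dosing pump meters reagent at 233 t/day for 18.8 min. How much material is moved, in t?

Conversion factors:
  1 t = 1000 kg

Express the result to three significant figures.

3.04 t

233 t/day → 2.69676 kg/s
18.8 min → 1128 s
m = ṁ × t = 2.69676 × 1128 = 3041.95 kg
In t: 3041.95 / 1000 = 3.04195 t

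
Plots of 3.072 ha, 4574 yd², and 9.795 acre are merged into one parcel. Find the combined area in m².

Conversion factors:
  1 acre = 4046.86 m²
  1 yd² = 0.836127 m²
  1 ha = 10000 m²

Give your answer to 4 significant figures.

3.072 ha × 10000 → 30720 m²
4574 yd² × 0.836127 → 3824.44 m²
9.795 acre × 4046.86 → 39639 m²
Combined: 30720 + 3824.44 + 39639 = 74183.4 m²

7.418×10⁴ m²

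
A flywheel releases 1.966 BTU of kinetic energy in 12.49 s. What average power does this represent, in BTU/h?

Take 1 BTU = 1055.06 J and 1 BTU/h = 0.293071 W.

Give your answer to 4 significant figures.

566.7 BTU/h

1.966 BTU × 1055.06 = 2074.25 J
P = E / t = 2074.25 J / 12.49 s = 166.073 W
166.073 W ÷ (0.293071 W/BTU/h) = 566.665 BTU/h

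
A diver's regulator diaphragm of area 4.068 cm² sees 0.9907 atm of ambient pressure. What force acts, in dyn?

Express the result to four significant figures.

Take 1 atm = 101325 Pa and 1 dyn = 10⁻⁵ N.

0.9907 atm × 101325 → 100383 Pa
4.068 cm² × 0.0001 → 4.068×10⁻⁴ m²
F = P × A = 100383 Pa × 4.068×10⁻⁴ m² = 40.8358 N
40.8358 N ÷ (10⁻⁵ N/dyn) = 4.08358×10⁶ dyn

4.084×10⁶ dyn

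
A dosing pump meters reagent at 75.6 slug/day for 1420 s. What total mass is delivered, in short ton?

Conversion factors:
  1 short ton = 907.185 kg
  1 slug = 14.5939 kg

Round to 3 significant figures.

0.0200 short ton

75.6 slug/day → 0.0127697 kg/s
m = ṁ × t = 0.0127697 × 1420 = 18.133 kg
In short ton: 18.133 / 907.185 = 0.0199882 short ton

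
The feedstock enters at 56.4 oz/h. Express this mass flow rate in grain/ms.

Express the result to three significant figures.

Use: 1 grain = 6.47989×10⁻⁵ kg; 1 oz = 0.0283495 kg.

0.00685 grain/ms

56.4 oz/h × 0.0283495 kg/oz ÷ 3600 s/h = 4.44142×10⁻⁴ kg/s
4.44142×10⁻⁴ kg/s ÷ 6.47989×10⁻⁵ kg/grain × 0.001 s/ms = 0.00685416 grain/ms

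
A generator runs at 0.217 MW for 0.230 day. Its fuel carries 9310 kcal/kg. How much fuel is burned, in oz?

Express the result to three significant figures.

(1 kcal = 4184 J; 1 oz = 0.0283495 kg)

3900 oz

0.217 MW → 217000 W
0.230 day → 19872 s
E = P × t = 217000 × 19872 = 4.31222×10⁹ J
9310 kcal/kg → 3.8953×10⁷ J/kg
m = E / e_s = 4.31222×10⁹ / 3.8953×10⁷ = 110.703 kg
In oz: 110.703 / 0.0283495 = 3904.94 oz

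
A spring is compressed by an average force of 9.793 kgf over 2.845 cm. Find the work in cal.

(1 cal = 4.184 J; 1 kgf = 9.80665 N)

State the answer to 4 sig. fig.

0.6530 cal

9.793 kgf × 9.80665 = 96.0365 N
2.845 cm × 0.01 = 0.02845 m
W = F × d = 96.0365 N × 0.02845 m = 2.73224 J
2.73224 J ÷ (4.184 J/cal) = 0.653021 cal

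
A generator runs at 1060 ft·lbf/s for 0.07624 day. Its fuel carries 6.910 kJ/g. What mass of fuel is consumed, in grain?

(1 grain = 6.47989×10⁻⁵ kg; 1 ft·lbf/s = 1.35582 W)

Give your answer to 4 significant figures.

2.114×10⁴ grain

1060 ft·lbf/s → 1437.17 W
0.07624 day → 6587.14 s
E = P × t = 1437.17 × 6587.14 = 9.46684×10⁶ J
6.910 kJ/g → 6.91×10⁶ J/kg
m = E / e_s = 9.46684×10⁶ / 6.91×10⁶ = 1.37002 kg
In grain: 1.37002 / 6.47989×10⁻⁵ = 21142.6 grain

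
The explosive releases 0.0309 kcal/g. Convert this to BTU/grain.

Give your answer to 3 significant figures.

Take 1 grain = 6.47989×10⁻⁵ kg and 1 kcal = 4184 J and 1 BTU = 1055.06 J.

0.0309 kcal/g × 4184 J/kcal ÷ 0.001 kg/g = 129286 J/kg
129286 J/kg ÷ 1055.06 J/BTU × 6.47989×10⁻⁵ kg/grain = 0.00794039 BTU/grain

0.00794 BTU/grain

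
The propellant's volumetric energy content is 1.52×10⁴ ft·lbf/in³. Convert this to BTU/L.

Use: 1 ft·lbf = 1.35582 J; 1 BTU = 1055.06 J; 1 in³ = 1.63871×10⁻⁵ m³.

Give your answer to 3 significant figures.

1.52×10⁴ ft·lbf/in³ × 1.35582 J/ft·lbf ÷ 1.63871×10⁻⁵ m³/in³ = 1.2576×10⁹ J/m³
1.2576×10⁹ J/m³ ÷ 1055.06 J/BTU × 0.001 m³/L = 1191.97 BTU/L

1190 BTU/L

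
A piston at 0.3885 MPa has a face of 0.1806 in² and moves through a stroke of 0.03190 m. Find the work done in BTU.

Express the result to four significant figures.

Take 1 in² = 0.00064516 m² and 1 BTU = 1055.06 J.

0.001369 BTU

0.3885 MPa → 388500 Pa
0.1806 in² → 1.16516×10⁻⁴ m²
F = P × A = 388500 × 1.16516×10⁻⁴ = 45.2665 N
W = F × d = 45.2665 × 0.0319 = 1.444 J
In BTU: 1.444 / 1055.06 = 0.00136864 BTU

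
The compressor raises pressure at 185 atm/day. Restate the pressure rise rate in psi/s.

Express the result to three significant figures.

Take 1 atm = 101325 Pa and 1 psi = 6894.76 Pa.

0.0315 psi/s

185 atm/day × 101325 Pa/atm ÷ 86400 s/day = 216.957 Pa/s
216.957 Pa/s ÷ 6894.76 Pa/psi = 0.0314669 psi/s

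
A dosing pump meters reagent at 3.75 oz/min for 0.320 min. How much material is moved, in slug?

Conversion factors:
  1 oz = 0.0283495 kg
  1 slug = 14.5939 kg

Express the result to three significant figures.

3.75 oz/min → 0.00177184 kg/s
0.320 min → 19.2 s
m = ṁ × t = 0.00177184 × 19.2 = 0.0340193 kg
In slug: 0.0340193 / 14.5939 = 0.00233106 slug

0.00233 slug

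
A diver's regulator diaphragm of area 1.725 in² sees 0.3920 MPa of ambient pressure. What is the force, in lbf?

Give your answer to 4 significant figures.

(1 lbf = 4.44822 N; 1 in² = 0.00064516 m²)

98.07 lbf

0.3920 MPa × 1000000 → 392000 Pa
1.725 in² × 0.00064516 → 0.0011129 m²
F = P × A = 392000 Pa × 0.0011129 m² = 436.257 N
436.257 N ÷ (4.44822 N/lbf) = 98.0745 lbf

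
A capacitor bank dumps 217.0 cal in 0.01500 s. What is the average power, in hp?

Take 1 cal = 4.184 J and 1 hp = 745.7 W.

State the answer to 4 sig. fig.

81.17 hp

217.0 cal × 4.184 = 907.928 J
P = E / t = 907.928 J / 0.015 s = 60528.5 W
60528.5 W ÷ (745.7 W/hp) = 81.17 hp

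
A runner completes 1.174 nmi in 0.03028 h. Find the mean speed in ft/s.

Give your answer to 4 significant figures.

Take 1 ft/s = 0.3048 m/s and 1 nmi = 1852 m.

1.174 nmi × 1852 → 2174.25 m
0.03028 h × 3600 → 109.008 s
v = d / t = 2174.25 m / 109.008 s = 19.9458 m/s
19.9458 m/s ÷ (0.3048 m/s/ft/s) = 65.439 ft/s

65.44 ft/s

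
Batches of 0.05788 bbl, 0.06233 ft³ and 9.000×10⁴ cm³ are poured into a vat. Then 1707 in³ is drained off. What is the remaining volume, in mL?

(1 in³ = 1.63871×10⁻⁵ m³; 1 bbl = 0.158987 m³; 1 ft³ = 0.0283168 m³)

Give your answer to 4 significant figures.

0.05788 bbl × 0.158987 → 0.00920217 m³
0.06233 ft³ × 0.0283168 → 0.00176499 m³
9.000×10⁴ cm³ × 10⁻⁶ → 0.09 m³
1707 in³ × 1.63871×10⁻⁵ → 0.0279728 m³
Sum: 0.00920217 + 0.00176499 + 0.09 − 0.0279728 = 0.0729944 m³
In mL: 0.0729944 / 10⁻⁶ = 72994.4 mL

7.299×10⁴ mL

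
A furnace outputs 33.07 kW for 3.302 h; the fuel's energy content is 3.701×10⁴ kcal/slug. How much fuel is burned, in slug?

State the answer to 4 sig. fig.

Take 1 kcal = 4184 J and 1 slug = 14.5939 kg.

2.539 slug

33.07 kW → 33070 W
3.302 h → 11887.2 s
E = P × t = 33070 × 11887.2 = 3.9311×10⁸ J
3.701×10⁴ kcal/slug → 1.06106×10⁷ J/kg
m = E / e_s = 3.9311×10⁸ / 1.06106×10⁷ = 37.0488 kg
In slug: 37.0488 / 14.5939 = 2.53865 slug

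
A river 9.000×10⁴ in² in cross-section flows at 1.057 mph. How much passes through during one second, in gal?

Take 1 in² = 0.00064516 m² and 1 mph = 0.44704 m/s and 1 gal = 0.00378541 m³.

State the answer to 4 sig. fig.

1.057 mph × 0.44704 = 0.472521 m/s
9.000×10⁴ in² × 0.00064516 = 58.0644 m²
V = v × A × t = 0.472521 m/s × 58.0644 m² × 1 s = 27.4366 m³
27.4366 m³ ÷ (0.00378541 m³/gal) = 7247.99 gal

7248 gal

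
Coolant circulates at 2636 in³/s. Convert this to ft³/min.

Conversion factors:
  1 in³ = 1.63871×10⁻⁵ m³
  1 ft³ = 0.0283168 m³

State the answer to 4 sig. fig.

2636 in³/s × 1.63871×10⁻⁵ m³/in³ = 0.0431964 m³/s
0.0431964 m³/s ÷ 0.0283168 m³/ft³ × 60 s/min = 91.5281 ft³/min

91.53 ft³/min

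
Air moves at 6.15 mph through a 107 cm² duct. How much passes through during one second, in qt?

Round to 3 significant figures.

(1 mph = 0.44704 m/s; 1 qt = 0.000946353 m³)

6.15 mph × 0.44704 → 2.7493 m/s
107 cm² × 0.0001 → 0.0107 m²
V = v × A × t = 2.7493 m/s × 0.0107 m² × 1 s = 0.0294175 m³
0.0294175 m³ ÷ (0.000946353 m³/qt) = 31.0851 qt

31.1 qt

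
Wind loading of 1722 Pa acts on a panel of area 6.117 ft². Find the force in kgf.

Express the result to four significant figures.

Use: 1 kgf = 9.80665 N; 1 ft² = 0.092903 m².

6.117 ft² × 0.092903 = 0.568288 m²
F = P × A = 1722 Pa × 0.568288 m² = 978.592 N
978.592 N ÷ (9.80665 N/kgf) = 99.7886 kgf

99.79 kgf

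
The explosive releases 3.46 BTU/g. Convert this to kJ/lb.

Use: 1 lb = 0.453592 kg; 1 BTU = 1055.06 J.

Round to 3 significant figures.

3.46 BTU/g × 1055.06 J/BTU ÷ 0.001 kg/g = 3.65051×10⁶ J/kg
3.65051×10⁶ J/kg ÷ 1000 J/kJ × 0.453592 kg/lb = 1655.84 kJ/lb

1660 kJ/lb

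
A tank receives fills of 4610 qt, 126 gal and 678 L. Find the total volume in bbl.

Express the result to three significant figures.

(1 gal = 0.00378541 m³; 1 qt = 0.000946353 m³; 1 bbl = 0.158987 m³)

4610 qt × 0.000946353 = 4.36269 m³
126 gal × 0.00378541 = 0.476962 m³
678 L × 0.001 = 0.678 m³
Sum: 4.36269 + 0.476962 + 0.678 = 5.51765 m³
In bbl: 5.51765 / 0.158987 = 34.705 bbl

34.7 bbl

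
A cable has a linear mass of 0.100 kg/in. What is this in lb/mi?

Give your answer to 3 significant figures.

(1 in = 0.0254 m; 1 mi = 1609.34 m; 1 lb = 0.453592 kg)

0.100 kg/in ÷ 0.0254 m/in = 3.93701 kg/m
3.93701 kg/m ÷ 0.453592 kg/lb × 1609.34 m/mi = 13968.5 lb/mi

1.40×10⁴ lb/mi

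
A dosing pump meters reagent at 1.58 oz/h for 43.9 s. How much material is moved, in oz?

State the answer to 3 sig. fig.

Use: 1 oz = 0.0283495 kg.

0.0193 oz

1.58 oz/h → 1.24423×10⁻⁵ kg/s
m = ṁ × t = 1.24423×10⁻⁵ × 43.9 = 5.46217×10⁻⁴ kg
In oz: 5.46217×10⁻⁴ / 0.0283495 = 0.0192673 oz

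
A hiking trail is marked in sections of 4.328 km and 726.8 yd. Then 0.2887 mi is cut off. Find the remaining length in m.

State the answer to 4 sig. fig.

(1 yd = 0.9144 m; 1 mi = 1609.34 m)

4.328 km × 1000 = 4328 m
726.8 yd × 0.9144 = 664.586 m
0.2887 mi × 1609.34 = 464.616 m
Sum: 4328 + 664.586 − 464.616 = 4527.97 m

4528 m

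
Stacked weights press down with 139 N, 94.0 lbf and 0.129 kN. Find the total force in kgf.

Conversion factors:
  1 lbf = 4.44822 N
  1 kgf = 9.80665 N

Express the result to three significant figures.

139 N (already N)
94.0 lbf × 4.44822 → 418.133 N
0.129 kN × 1000 → 129 N
Combined: 139 + 418.133 + 129 = 686.133 N
In kgf: 686.133 / 9.80665 = 69.9661 kgf

70.0 kgf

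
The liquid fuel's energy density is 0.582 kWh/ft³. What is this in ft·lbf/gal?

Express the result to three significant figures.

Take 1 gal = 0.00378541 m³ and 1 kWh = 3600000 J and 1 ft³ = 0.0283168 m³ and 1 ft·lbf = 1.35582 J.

2.07×10⁵ ft·lbf/gal

0.582 kWh/ft³ × 3600000 J/kWh ÷ 0.0283168 m³/ft³ = 7.39914×10⁷ J/m³
7.39914×10⁷ J/m³ ÷ 1.35582 J/ft·lbf × 0.00378541 m³/gal = 206582 ft·lbf/gal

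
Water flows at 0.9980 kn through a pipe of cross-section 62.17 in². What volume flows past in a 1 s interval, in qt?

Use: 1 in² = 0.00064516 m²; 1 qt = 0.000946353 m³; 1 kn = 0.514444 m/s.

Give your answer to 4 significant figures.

21.76 qt

0.9980 kn × 0.514444 = 0.513415 m/s
62.17 in² × 0.00064516 = 0.0401096 m²
V = v × A × t = 0.513415 m/s × 0.0401096 m² × 1 s = 0.0205929 m³
0.0205929 m³ ÷ (0.000946353 m³/qt) = 21.7603 qt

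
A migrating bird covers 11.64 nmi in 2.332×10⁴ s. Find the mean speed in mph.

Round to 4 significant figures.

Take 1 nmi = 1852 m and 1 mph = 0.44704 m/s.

2.068 mph

11.64 nmi × 1852 → 21557.3 m
v = d / t = 21557.3 m / 23320 s = 0.924413 m/s
0.924413 m/s ÷ (0.44704 m/s/mph) = 2.06785 mph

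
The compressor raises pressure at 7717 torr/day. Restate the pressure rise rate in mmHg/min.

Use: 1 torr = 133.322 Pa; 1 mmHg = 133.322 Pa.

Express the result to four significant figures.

5.359 mmHg/min

7717 torr/day × 133.322 Pa/torr ÷ 86400 s/day = 11.9079 Pa/s
11.9079 Pa/s ÷ 133.322 Pa/mmHg × 60 s/min = 5.35901 mmHg/min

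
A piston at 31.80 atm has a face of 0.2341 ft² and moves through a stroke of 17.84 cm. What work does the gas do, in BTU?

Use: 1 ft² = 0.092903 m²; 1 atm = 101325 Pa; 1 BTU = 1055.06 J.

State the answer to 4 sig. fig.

11.85 BTU

31.80 atm → 3.22214×10⁶ Pa
0.2341 ft² → 0.0217486 m²
F = P × A = 3.22214×10⁶ × 0.0217486 = 70077 N
17.84 cm → 0.1784 m
W = F × d = 70077 × 0.1784 = 12501.7 J
In BTU: 12501.7 / 1055.06 = 11.8493 BTU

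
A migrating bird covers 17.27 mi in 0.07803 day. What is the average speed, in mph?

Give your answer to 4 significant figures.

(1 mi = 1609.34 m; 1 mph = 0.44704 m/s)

17.27 mi × 1609.34 → 27793.3 m
0.07803 day × 86400 → 6741.79 s
v = d / t = 27793.3 m / 6741.79 s = 4.12254 m/s
4.12254 m/s ÷ (0.44704 m/s/mph) = 9.22186 mph

9.222 mph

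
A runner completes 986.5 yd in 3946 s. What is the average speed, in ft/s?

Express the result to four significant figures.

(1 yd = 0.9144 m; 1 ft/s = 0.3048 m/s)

986.5 yd × 0.9144 → 902.056 m
v = d / t = 902.056 m / 3946 s = 0.2286 m/s
0.2286 m/s ÷ (0.3048 m/s/ft/s) = 0.75 ft/s

0.7500 ft/s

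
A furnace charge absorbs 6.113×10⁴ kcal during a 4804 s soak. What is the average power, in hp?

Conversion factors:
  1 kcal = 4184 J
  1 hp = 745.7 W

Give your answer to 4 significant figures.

6.113×10⁴ kcal × 4184 → 2.55768×10⁸ J
P = E / t = 2.55768×10⁸ J / 4804 s = 53240.6 W
53240.6 W ÷ (745.7 W/hp) = 71.3968 hp

71.40 hp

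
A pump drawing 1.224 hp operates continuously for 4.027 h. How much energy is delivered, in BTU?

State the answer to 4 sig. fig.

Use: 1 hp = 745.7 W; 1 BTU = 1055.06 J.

1.224 hp × 745.7 = 912.737 W
4.027 h × 3600 = 14497.2 s
E = P × t = 912.737 W × 14497.2 s = 1.32321×10⁷ J
1.32321×10⁷ J ÷ (1055.06 J/BTU) = 12541.6 BTU

1.254×10⁴ BTU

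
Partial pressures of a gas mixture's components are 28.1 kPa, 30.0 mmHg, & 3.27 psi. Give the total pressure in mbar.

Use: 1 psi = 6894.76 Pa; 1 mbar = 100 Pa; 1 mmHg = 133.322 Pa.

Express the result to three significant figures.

28.1 kPa × 1000 = 28100 Pa
30.0 mmHg × 133.322 = 3999.66 Pa
3.27 psi × 6894.76 = 22545.9 Pa
Total: 28100 + 3999.66 + 22545.9 = 54645.6 Pa
In mbar: 54645.6 / 100 = 546.456 mbar

546 mbar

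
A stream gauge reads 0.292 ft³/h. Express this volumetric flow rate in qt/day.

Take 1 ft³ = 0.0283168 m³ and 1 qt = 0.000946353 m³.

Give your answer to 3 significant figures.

210 qt/day

0.292 ft³/h × 0.0283168 m³/ft³ ÷ 3600 s/h = 2.29681×10⁻⁶ m³/s
2.29681×10⁻⁶ m³/s ÷ 0.000946353 m³/qt × 86400 s/day = 209.694 qt/day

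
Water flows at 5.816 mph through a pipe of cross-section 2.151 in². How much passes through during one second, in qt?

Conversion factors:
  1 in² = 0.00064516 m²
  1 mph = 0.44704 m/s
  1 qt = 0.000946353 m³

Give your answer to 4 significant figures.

5.816 mph × 0.44704 = 2.59998 m/s
2.151 in² × 0.00064516 = 0.00138774 m²
V = v × A × t = 2.59998 m/s × 0.00138774 m² × 1 s = 0.0036081 m³
0.0036081 m³ ÷ (0.000946353 m³/qt) = 3.81264 qt

3.813 qt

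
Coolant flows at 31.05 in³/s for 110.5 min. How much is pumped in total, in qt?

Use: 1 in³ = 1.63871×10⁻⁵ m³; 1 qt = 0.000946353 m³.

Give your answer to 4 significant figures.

31.05 in³/s → 5.08819×10⁻⁴ m³/s
110.5 min → 6630 s
V = Q × t = 5.08819×10⁻⁴ × 6630 = 3.37347 m³
In qt: 3.37347 / 0.000946353 = 3564.71 qt

3565 qt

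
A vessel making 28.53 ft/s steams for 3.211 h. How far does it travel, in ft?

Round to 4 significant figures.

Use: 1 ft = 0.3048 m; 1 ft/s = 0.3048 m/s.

3.298×10⁵ ft

28.53 ft/s × 0.3048 = 8.69594 m/s
3.211 h × 3600 = 11559.6 s
d = v × t = 8.69594 m/s × 11559.6 s = 100522 m
100522 m ÷ (0.3048 m/ft) = 329797 ft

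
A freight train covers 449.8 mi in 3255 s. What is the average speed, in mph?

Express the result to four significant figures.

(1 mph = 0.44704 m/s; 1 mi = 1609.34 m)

497.5 mph

449.8 mi × 1609.34 → 723881 m
v = d / t = 723881 m / 3255 s = 222.39 m/s
222.39 m/s ÷ (0.44704 m/s/mph) = 497.472 mph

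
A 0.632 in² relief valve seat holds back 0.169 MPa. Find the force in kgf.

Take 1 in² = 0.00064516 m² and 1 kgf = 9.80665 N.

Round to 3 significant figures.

0.169 MPa × 1000000 = 169000 Pa
0.632 in² × 0.00064516 = 4.07741×10⁻⁴ m²
F = P × A = 169000 Pa × 4.07741×10⁻⁴ m² = 68.9082 N
68.9082 N ÷ (9.80665 N/kgf) = 7.02668 kgf

7.03 kgf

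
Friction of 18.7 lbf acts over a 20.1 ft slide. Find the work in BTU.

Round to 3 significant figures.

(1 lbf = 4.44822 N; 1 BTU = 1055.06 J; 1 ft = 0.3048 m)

18.7 lbf × 4.44822 → 83.1817 N
20.1 ft × 0.3048 → 6.12648 m
W = F × d = 83.1817 N × 6.12648 m = 509.611 J
509.611 J ÷ (1055.06 J/BTU) = 0.483016 BTU

0.483 BTU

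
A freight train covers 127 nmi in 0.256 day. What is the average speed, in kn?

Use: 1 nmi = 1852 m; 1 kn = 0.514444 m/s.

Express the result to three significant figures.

20.7 kn

127 nmi × 1852 → 235204 m
0.256 day × 86400 → 22118.4 s
v = d / t = 235204 m / 22118.4 s = 10.6339 m/s
10.6339 m/s ÷ (0.514444 m/s/kn) = 20.6707 kn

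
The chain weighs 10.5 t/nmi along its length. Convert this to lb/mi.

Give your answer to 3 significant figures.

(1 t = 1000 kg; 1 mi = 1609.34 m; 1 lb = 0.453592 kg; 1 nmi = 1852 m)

10.5 t/nmi × 1000 kg/t ÷ 1852 m/nmi = 5.66955 kg/m
5.66955 kg/m ÷ 0.453592 kg/lb × 1609.34 m/mi = 20115.5 lb/mi

2.01×10⁴ lb/mi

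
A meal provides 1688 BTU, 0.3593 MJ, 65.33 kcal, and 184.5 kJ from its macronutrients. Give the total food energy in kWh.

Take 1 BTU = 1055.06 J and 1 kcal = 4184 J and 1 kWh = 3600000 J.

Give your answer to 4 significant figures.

0.7217 kWh

1688 BTU × 1055.06 = 1.78094×10⁶ J
0.3593 MJ × 1000000 = 359300 J
65.33 kcal × 4184 = 273341 J
184.5 kJ × 1000 = 184500 J
Sum: 1.78094×10⁶ + 359300 + 273341 + 184500 = 2.59808×10⁶ J
In kWh: 2.59808×10⁶ / 3600000 = 0.721689 kWh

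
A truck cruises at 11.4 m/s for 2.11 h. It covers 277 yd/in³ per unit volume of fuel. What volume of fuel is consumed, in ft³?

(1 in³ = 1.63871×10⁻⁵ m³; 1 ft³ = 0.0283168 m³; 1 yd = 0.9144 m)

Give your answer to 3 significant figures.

0.198 ft³

2.11 h → 7596 s
d = v × t = 11.4 × 7596 = 86594.4 m
277 yd/in³ → 1.54566×10⁷ m/m³
V = d / (distance per unit fuel) = 86594.4 / 1.54566×10⁷ = 0.00560242 m³
In ft³: 0.00560242 / 0.0283168 = 0.197848 ft³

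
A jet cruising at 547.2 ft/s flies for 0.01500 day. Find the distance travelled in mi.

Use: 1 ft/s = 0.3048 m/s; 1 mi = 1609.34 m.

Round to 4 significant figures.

134.3 mi

547.2 ft/s × 0.3048 → 166.787 m/s
0.01500 day × 86400 → 1296 s
d = v × t = 166.787 m/s × 1296 s = 216156 m
216156 m ÷ (1609.34 m/mi) = 134.313 mi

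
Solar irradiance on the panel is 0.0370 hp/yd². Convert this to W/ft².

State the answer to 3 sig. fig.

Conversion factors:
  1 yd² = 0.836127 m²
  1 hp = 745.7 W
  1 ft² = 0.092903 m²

3.07 W/ft²

0.0370 hp/yd² × 745.7 W/hp ÷ 0.836127 m²/yd² = 32.9985 W/m²
32.9985 W/m² × 0.092903 m²/ft² = 3.06566 W/ft²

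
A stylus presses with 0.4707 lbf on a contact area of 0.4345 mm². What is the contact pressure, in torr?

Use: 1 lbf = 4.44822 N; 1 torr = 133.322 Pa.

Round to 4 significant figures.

3.614×10⁴ torr

0.4707 lbf × 4.44822 → 2.09378 N
0.4345 mm² × 10⁻⁶ → 4.345×10⁻⁷ m²
P = F / A = 2.09378 N / 4.345×10⁻⁷ m² = 4.81883×10⁶ Pa
4.81883×10⁶ Pa ÷ (133.322 Pa/torr) = 36144.3 torr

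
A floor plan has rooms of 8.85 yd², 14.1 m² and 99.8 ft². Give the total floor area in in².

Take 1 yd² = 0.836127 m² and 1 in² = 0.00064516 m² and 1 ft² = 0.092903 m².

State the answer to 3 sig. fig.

8.85 yd² × 0.836127 = 7.39972 m²
14.1 m² (already m²)
99.8 ft² × 0.092903 = 9.27172 m²
Sum: 7.39972 + 14.1 + 9.27172 = 30.7714 m²
In in²: 30.7714 / 0.00064516 = 47695.8 in²

4.77×10⁴ in²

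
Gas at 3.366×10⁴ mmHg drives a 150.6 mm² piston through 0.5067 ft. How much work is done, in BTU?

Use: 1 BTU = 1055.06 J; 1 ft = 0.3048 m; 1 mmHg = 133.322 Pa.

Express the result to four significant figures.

3.366×10⁴ mmHg → 4.48762×10⁶ Pa
150.6 mm² → 1.506×10⁻⁴ m²
F = P × A = 4.48762×10⁶ × 1.506×10⁻⁴ = 675.836 N
0.5067 ft → 0.154442 m
W = F × d = 675.836 × 0.154442 = 104.377 J
In BTU: 104.377 / 1055.06 = 0.0989299 BTU

0.09893 BTU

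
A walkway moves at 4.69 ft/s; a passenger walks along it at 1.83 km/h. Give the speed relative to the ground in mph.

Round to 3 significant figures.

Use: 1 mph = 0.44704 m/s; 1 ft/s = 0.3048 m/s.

4.69 ft/s × 0.3048 = 1.42951 m/s
1.83 km/h × (1/3.6) = 0.508333 m/s
Total: 1.42951 + 0.508333 = 1.93784 m/s
In mph: 1.93784 / 0.44704 = 4.33482 mph

4.33 mph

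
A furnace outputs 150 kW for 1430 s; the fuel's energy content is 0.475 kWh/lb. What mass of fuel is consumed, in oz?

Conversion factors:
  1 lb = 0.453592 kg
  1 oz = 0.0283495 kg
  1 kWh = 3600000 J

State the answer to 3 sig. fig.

150 kW → 150000 W
E = P × t = 150000 × 1430 = 2.145×10⁸ J
0.475 kWh/lb → 3.76991×10⁶ J/kg
m = E / e_s = 2.145×10⁸ / 3.76991×10⁶ = 56.8979 kg
In oz: 56.8979 / 0.0283495 = 2007.02 oz

2010 oz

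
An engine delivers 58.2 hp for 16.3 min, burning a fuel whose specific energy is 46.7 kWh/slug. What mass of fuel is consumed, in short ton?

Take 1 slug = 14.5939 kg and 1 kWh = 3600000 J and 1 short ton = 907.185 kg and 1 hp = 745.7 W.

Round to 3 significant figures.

58.2 hp → 43399.7 W
16.3 min → 978 s
E = P × t = 43399.7 × 978 = 4.24449×10⁷ J
46.7 kWh/slug → 1.15199×10⁷ J/kg
m = E / e_s = 4.24449×10⁷ / 1.15199×10⁷ = 3.68449 kg
In short ton: 3.68449 / 907.185 = 0.00406145 short ton

0.00406 short ton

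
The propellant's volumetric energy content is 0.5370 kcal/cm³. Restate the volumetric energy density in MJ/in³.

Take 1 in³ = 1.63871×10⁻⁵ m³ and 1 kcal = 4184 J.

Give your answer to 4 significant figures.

0.5370 kcal/cm³ × 4184 J/kcal ÷ 10⁻⁶ m³/cm³ = 2.24681×10⁹ J/m³
2.24681×10⁹ J/m³ ÷ 1000000 J/MJ × 1.63871×10⁻⁵ m³/in³ = 0.0368187 MJ/in³

0.03682 MJ/in³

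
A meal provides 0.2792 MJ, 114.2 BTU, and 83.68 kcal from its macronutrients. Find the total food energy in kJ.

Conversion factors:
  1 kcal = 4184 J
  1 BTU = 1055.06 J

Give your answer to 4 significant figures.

0.2792 MJ × 1000000 = 279200 J
114.2 BTU × 1055.06 = 120488 J
83.68 kcal × 4184 = 350117 J
Combined: 279200 + 120488 + 350117 = 749805 J
In kJ: 749805 / 1000 = 749.805 kJ

749.8 kJ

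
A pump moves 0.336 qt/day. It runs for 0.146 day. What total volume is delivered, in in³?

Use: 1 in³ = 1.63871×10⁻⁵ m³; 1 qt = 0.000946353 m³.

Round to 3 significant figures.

0.336 qt/day → 3.68026×10⁻⁹ m³/s
0.146 day → 12614.4 s
V = Q × t = 3.68026×10⁻⁹ × 12614.4 = 4.64243×10⁻⁵ m³
In in³: 4.64243×10⁻⁵ / 1.63871×10⁻⁵ = 2.83298 in³

2.83 in³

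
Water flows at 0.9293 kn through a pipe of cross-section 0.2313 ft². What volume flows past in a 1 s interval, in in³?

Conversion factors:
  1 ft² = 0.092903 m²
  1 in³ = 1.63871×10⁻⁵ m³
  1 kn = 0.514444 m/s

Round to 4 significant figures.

0.9293 kn × 0.514444 = 0.478073 m/s
0.2313 ft² × 0.092903 = 0.0214885 m²
V = v × A × t = 0.478073 m/s × 0.0214885 m² × 1 s = 0.0102731 m³
0.0102731 m³ ÷ (1.63871×10⁻⁵ m³/in³) = 626.902 in³

626.9 in³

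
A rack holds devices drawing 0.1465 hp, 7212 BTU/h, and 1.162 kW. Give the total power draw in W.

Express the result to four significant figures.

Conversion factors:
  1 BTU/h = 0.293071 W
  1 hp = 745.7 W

3385 W

0.1465 hp × 745.7 = 109.245 W
7212 BTU/h × 0.293071 = 2113.63 W
1.162 kW × 1000 = 1162 W
Combined: 109.245 + 2113.63 + 1162 = 3384.88 W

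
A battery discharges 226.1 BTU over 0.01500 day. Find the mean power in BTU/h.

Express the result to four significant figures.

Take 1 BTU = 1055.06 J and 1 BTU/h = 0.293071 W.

226.1 BTU × 1055.06 = 238549 J
0.01500 day × 86400 = 1296 s
P = E / t = 238549 J / 1296 s = 184.066 W
184.066 W ÷ (0.293071 W/BTU/h) = 628.059 BTU/h

628.1 BTU/h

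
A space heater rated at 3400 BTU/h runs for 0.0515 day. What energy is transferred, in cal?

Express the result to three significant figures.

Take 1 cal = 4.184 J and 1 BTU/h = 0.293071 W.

3400 BTU/h × 0.293071 = 996.441 W
0.0515 day × 86400 = 4449.6 s
E = P × t = 996.441 W × 4449.6 s = 4.43376×10⁶ J
4.43376×10⁶ J ÷ (4.184 J/cal) = 1.05969×10⁶ cal

1.06×10⁶ cal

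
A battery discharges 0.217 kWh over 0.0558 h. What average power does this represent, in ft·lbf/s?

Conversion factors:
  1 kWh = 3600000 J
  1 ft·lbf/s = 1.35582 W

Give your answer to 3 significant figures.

2870 ft·lbf/s

0.217 kWh × 3600000 → 781200 J
0.0558 h × 3600 → 200.88 s
P = E / t = 781200 J / 200.88 s = 3888.89 W
3888.89 W ÷ (1.35582 W/ft·lbf/s) = 2868.29 ft·lbf/s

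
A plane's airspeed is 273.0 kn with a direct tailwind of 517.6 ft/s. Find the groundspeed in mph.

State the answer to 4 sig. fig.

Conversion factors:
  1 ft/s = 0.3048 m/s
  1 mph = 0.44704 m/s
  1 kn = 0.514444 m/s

667.1 mph

273.0 kn × 0.514444 → 140.443 m/s
517.6 ft/s × 0.3048 → 157.764 m/s
Sum: 140.443 + 157.764 = 298.207 m/s
In mph: 298.207 / 0.44704 = 667.07 mph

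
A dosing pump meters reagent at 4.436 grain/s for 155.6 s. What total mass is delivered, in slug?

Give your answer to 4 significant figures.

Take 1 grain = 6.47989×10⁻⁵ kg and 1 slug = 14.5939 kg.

0.003065 slug

4.436 grain/s → 2.87448×10⁻⁴ kg/s
m = ṁ × t = 2.87448×10⁻⁴ × 155.6 = 0.0447269 kg
In slug: 0.0447269 / 14.5939 = 0.00306477 slug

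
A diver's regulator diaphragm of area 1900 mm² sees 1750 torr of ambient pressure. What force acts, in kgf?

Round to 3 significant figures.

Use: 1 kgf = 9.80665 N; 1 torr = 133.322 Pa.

1750 torr × 133.322 → 233314 Pa
1900 mm² × 10⁻⁶ → 0.0019 m²
F = P × A = 233314 Pa × 0.0019 m² = 443.297 N
443.297 N ÷ (9.80665 N/kgf) = 45.2037 kgf

45.2 kgf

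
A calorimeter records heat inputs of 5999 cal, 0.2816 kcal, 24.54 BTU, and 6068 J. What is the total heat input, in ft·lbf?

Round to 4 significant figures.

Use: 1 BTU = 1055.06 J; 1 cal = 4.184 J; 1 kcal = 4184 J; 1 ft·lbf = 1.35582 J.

4.295×10⁴ ft·lbf

5999 cal × 4.184 = 25099.8 J
0.2816 kcal × 4184 = 1178.21 J
24.54 BTU × 1055.06 = 25891.2 J
6068 J (already J)
Total: 25099.8 + 1178.21 + 25891.2 + 6068 = 58237.2 J
In ft·lbf: 58237.2 / 1.35582 = 42953.5 ft·lbf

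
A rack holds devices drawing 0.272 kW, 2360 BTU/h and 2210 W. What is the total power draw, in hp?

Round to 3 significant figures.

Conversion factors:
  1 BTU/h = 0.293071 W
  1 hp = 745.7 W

4.26 hp

0.272 kW × 1000 = 272 W
2360 BTU/h × 0.293071 = 691.648 W
2210 W (already W)
Sum: 272 + 691.648 + 2210 = 3173.65 W
In hp: 3173.65 / 745.7 = 4.25593 hp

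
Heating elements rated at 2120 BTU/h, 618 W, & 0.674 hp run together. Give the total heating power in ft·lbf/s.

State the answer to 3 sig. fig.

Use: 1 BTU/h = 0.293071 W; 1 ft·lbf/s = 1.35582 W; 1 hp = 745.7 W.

1280 ft·lbf/s

2120 BTU/h × 0.293071 = 621.311 W
618 W (already W)
0.674 hp × 745.7 = 502.602 W
Total: 621.311 + 618 + 502.602 = 1741.91 W
In ft·lbf/s: 1741.91 / 1.35582 = 1284.76 ft·lbf/s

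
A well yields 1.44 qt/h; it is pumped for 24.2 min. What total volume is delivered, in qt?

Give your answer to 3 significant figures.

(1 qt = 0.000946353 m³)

1.44 qt/h → 3.78541×10⁻⁷ m³/s
24.2 min → 1452 s
V = Q × t = 3.78541×10⁻⁷ × 1452 = 5.49642×10⁻⁴ m³
In qt: 5.49642×10⁻⁴ / 0.000946353 = 0.5808 qt

0.581 qt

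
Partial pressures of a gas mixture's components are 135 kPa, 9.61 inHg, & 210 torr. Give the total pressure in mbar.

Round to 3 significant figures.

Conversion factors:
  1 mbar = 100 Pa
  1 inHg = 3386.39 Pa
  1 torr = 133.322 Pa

135 kPa × 1000 → 135000 Pa
9.61 inHg × 3386.39 → 32543.2 Pa
210 torr × 133.322 → 27997.6 Pa
Sum: 135000 + 32543.2 + 27997.6 = 195541 Pa
In mbar: 195541 / 100 = 1955.41 mbar

1960 mbar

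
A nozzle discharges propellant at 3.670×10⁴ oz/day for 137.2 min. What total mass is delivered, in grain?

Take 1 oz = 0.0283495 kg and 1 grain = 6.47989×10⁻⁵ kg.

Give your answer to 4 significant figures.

1.530×10⁶ grain

3.670×10⁴ oz/day → 0.012042 kg/s
137.2 min → 8232 s
m = ṁ × t = 0.012042 × 8232 = 99.1297 kg
In grain: 99.1297 / 6.47989×10⁻⁵ = 1.52981×10⁶ grain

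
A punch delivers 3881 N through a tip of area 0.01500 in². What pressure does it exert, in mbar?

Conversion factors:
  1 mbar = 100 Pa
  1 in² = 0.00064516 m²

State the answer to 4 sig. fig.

0.01500 in² × 0.00064516 → 9.6774×10⁻⁶ m²
P = F / A = 3881 N / 9.6774×10⁻⁶ m² = 4.01037×10⁸ Pa
4.01037×10⁸ Pa ÷ (100 Pa/mbar) = 4.01037×10⁶ mbar

4.010×10⁶ mbar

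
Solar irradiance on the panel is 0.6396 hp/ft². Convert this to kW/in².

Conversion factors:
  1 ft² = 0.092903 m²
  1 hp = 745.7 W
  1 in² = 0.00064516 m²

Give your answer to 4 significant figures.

0.6396 hp/ft² × 745.7 W/hp ÷ 0.092903 m²/ft² = 5133.85 W/m²
5133.85 W/m² ÷ 1000 W/kW × 0.00064516 m²/in² = 0.00331215 kW/in²

0.003312 kW/in²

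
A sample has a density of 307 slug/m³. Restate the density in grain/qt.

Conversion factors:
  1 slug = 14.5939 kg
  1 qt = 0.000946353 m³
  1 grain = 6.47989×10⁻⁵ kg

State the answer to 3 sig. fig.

307 slug/m³ × 14.5939 kg/slug = 4480.33 kg/m³
4480.33 kg/m³ ÷ 6.47989×10⁻⁵ kg/grain × 0.000946353 m³/qt = 65432.8 grain/qt

6.54×10⁴ grain/qt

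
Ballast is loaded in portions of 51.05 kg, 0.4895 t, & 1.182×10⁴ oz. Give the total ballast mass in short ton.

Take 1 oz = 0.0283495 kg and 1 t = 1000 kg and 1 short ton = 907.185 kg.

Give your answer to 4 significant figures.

0.9652 short ton

51.05 kg (already kg)
0.4895 t × 1000 = 489.5 kg
1.182×10⁴ oz × 0.0283495 = 335.091 kg
Total: 51.05 + 489.5 + 335.091 = 875.641 kg
In short ton: 875.641 / 907.185 = 0.965229 short ton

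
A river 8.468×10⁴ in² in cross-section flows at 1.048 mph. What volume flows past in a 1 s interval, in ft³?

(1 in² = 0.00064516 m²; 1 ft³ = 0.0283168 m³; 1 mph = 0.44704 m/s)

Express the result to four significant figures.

1.048 mph × 0.44704 = 0.468498 m/s
8.468×10⁴ in² × 0.00064516 = 54.6321 m²
V = v × A × t = 0.468498 m/s × 54.6321 m² × 1 s = 25.595 m³
25.595 m³ ÷ (0.0283168 m³/ft³) = 903.88 ft³

903.9 ft³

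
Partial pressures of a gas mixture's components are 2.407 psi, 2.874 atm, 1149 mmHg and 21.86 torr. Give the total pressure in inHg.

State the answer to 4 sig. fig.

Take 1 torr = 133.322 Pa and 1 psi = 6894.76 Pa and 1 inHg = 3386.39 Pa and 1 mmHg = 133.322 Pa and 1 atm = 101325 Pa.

2.407 psi × 6894.76 = 16595.7 Pa
2.874 atm × 101325 = 291208 Pa
1149 mmHg × 133.322 = 153187 Pa
21.86 torr × 133.322 = 2914.42 Pa
Combined: 16595.7 + 291208 + 153187 + 2914.42 = 463905 Pa
In inHg: 463905 / 3386.39 = 136.991 inHg

137.0 inHg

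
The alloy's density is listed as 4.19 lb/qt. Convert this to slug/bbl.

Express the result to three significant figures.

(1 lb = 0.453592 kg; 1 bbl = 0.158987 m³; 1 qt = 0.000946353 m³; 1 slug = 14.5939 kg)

4.19 lb/qt × 0.453592 kg/lb ÷ 0.000946353 m³/qt = 2008.29 kg/m³
2008.29 kg/m³ ÷ 14.5939 kg/slug × 0.158987 m³/bbl = 21.8785 slug/bbl

21.9 slug/bbl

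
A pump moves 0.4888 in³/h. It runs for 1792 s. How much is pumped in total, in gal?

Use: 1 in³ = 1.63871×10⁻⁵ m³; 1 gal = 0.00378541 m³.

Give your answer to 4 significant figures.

0.4888 in³/h → 2.225×10⁻⁹ m³/s
V = Q × t = 2.225×10⁻⁹ × 1792 = 3.9872×10⁻⁶ m³
In gal: 3.9872×10⁻⁶ / 0.00378541 = 0.00105331 gal

0.001053 gal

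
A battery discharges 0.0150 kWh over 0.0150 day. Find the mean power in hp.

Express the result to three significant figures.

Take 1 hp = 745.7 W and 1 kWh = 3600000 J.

0.0150 kWh × 3600000 = 54000 J
0.0150 day × 86400 = 1296 s
P = E / t = 54000 J / 1296 s = 41.6667 W
41.6667 W ÷ (745.7 W/hp) = 0.055876 hp

0.0559 hp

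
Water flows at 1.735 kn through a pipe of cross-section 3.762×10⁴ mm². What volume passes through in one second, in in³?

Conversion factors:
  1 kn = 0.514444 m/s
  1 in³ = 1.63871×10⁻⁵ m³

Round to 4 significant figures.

2049 in³

1.735 kn × 0.514444 = 0.89256 m/s
3.762×10⁴ mm² × 10⁻⁶ = 0.03762 m²
V = v × A × t = 0.89256 m/s × 0.03762 m² × 1 s = 0.0335781 m³
0.0335781 m³ ÷ (1.63871×10⁻⁵ m³/in³) = 2049.06 in³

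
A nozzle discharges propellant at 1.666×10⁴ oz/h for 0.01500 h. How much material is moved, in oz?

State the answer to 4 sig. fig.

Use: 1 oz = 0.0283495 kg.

249.9 oz

1.666×10⁴ oz/h → 0.131195 kg/s
0.01500 h → 54 s
m = ṁ × t = 0.131195 × 54 = 7.08453 kg
In oz: 7.08453 / 0.0283495 = 249.9 oz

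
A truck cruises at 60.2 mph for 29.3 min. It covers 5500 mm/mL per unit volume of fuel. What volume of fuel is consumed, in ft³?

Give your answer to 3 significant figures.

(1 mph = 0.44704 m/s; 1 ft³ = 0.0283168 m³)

60.2 mph → 26.9118 m/s
29.3 min → 1758 s
d = v × t = 26.9118 × 1758 = 47310.9 m
5500 mm/mL → 5.5×10⁶ m/m³
V = d / (distance per unit fuel) = 47310.9 / 5.5×10⁶ = 0.00860198 m³
In ft³: 0.00860198 / 0.0283168 = 0.303777 ft³

0.304 ft³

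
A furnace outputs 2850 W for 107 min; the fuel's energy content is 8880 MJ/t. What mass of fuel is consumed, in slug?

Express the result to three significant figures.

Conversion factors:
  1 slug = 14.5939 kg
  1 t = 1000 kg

107 min → 6420 s
E = P × t = 2850 × 6420 = 1.8297×10⁷ J
8880 MJ/t → 8.88×10⁶ J/kg
m = E / e_s = 1.8297×10⁷ / 8.88×10⁶ = 2.06047 kg
In slug: 2.06047 / 14.5939 = 0.141187 slug

0.141 slug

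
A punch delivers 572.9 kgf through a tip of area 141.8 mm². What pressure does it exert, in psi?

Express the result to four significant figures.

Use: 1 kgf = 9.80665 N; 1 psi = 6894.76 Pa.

572.9 kgf × 9.80665 = 5618.23 N
141.8 mm² × 10⁻⁶ = 1.418×10⁻⁴ m²
P = F / A = 5618.23 N / 1.418×10⁻⁴ m² = 3.96208×10⁷ Pa
3.96208×10⁷ Pa ÷ (6894.76 Pa/psi) = 5746.51 psi

5747 psi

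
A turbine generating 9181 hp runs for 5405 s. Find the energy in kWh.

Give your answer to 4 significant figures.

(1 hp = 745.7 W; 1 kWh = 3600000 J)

9181 hp × 745.7 → 6.84627×10⁶ W
E = P × t = 6.84627×10⁶ W × 5405 s = 3.70041×10¹⁰ J
3.70041×10¹⁰ J ÷ (3600000 J/kWh) = 10278.9 kWh

1.028×10⁴ kWh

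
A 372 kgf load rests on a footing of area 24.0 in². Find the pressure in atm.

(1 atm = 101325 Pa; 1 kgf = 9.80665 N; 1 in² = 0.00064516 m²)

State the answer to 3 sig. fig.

2.33 atm

372 kgf × 9.80665 = 3648.07 N
24.0 in² × 0.00064516 = 0.0154838 m²
P = F / A = 3648.07 N / 0.0154838 m² = 235606 Pa
235606 Pa ÷ (101325 Pa/atm) = 2.32525 atm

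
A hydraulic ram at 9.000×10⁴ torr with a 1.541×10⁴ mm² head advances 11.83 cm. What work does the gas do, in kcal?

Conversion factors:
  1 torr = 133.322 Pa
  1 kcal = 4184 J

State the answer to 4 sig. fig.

5.228 kcal

9.000×10⁴ torr → 1.1999×10⁷ Pa
1.541×10⁴ mm² → 0.01541 m²
F = P × A = 1.1999×10⁷ × 0.01541 = 184905 N
11.83 cm → 0.1183 m
W = F × d = 184905 × 0.1183 = 21874.3 J
In kcal: 21874.3 / 4184 = 5.22808 kcal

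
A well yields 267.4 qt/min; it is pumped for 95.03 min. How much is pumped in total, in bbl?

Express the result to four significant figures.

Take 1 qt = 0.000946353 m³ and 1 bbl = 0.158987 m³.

151.3 bbl

267.4 qt/min → 0.00421758 m³/s
95.03 min → 5701.8 s
V = Q × t = 0.00421758 × 5701.8 = 24.0478 m³
In bbl: 24.0478 / 0.158987 = 151.256 bbl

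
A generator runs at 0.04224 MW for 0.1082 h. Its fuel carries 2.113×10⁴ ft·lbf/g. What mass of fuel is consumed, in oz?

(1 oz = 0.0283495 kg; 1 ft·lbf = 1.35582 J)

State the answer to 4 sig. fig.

0.04224 MW → 42240 W
0.1082 h → 389.52 s
E = P × t = 42240 × 389.52 = 1.64533×10⁷ J
2.113×10⁴ ft·lbf/g → 2.86485×10⁷ J/kg
m = E / e_s = 1.64533×10⁷ / 2.86485×10⁷ = 0.574316 kg
In oz: 0.574316 / 0.0283495 = 20.2584 oz

20.26 oz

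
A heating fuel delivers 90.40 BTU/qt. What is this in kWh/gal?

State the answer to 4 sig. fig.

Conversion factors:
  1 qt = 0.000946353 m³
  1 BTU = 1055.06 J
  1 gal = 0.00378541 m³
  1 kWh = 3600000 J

0.1060 kWh/gal

90.40 BTU/qt × 1055.06 J/BTU ÷ 0.000946353 m³/qt = 1.00784×10⁸ J/m³
1.00784×10⁸ J/m³ ÷ 3600000 J/kWh × 0.00378541 m³/gal = 0.105975 kWh/gal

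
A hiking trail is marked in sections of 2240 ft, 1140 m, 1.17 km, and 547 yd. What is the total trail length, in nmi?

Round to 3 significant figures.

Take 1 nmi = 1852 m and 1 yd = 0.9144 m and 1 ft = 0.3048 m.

1.89 nmi

2240 ft × 0.3048 = 682.752 m
1140 m (already m)
1.17 km × 1000 = 1170 m
547 yd × 0.9144 = 500.177 m
Total: 682.752 + 1140 + 1170 + 500.177 = 3492.93 m
In nmi: 3492.93 / 1852 = 1.88603 nmi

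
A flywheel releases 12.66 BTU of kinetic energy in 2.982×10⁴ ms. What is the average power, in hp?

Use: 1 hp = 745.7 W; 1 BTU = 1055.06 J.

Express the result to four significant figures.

12.66 BTU × 1055.06 = 13357.1 J
2.982×10⁴ ms × 0.001 = 29.82 s
P = E / t = 13357.1 J / 29.82 s = 447.924 W
447.924 W ÷ (745.7 W/hp) = 0.600676 hp

0.6007 hp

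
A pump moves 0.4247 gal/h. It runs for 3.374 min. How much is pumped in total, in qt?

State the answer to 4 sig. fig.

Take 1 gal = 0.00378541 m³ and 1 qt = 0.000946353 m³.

0.09553 qt

0.4247 gal/h → 4.46573×10⁻⁷ m³/s
3.374 min → 202.44 s
V = Q × t = 4.46573×10⁻⁷ × 202.44 = 9.04042×10⁻⁵ m³
In qt: 9.04042×10⁻⁵ / 0.000946353 = 0.095529 qt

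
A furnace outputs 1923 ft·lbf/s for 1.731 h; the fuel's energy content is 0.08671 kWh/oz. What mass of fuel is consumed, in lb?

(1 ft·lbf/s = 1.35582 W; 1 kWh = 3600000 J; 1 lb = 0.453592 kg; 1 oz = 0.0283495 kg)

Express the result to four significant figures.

1923 ft·lbf/s → 2607.24 W
1.731 h → 6231.6 s
E = P × t = 2607.24 × 6231.6 = 1.62473×10⁷ J
0.08671 kWh/oz → 1.1011×10⁷ J/kg
m = E / e_s = 1.62473×10⁷ / 1.1011×10⁷ = 1.47555 kg
In lb: 1.47555 / 0.453592 = 3.25303 lb

3.253 lb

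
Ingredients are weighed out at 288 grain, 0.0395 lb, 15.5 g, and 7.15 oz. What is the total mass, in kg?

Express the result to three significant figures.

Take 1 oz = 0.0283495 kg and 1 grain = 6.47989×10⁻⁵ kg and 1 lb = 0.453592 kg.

288 grain × 6.47989×10⁻⁵ = 0.0186621 kg
0.0395 lb × 0.453592 = 0.0179169 kg
15.5 g × 0.001 = 0.0155 kg
7.15 oz × 0.0283495 = 0.202699 kg
Total: 0.0186621 + 0.0179169 + 0.0155 + 0.202699 = 0.254778 kg

0.255 kg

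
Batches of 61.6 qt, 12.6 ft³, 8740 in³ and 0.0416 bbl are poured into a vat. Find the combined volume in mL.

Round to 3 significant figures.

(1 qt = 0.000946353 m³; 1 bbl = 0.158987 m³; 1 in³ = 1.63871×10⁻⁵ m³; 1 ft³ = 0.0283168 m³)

5.65×10⁵ mL

61.6 qt × 0.000946353 = 0.0582953 m³
12.6 ft³ × 0.0283168 = 0.356792 m³
8740 in³ × 1.63871×10⁻⁵ = 0.143223 m³
0.0416 bbl × 0.158987 = 0.00661386 m³
Sum: 0.0582953 + 0.356792 + 0.143223 + 0.00661386 = 0.564924 m³
In mL: 0.564924 / 10⁻⁶ = 564924 mL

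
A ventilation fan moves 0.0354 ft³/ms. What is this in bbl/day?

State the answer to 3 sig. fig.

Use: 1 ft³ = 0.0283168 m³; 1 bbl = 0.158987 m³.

5.45×10⁵ bbl/day

0.0354 ft³/ms × 0.0283168 m³/ft³ ÷ 0.001 s/ms = 1.00241 m³/s
1.00241 m³/s ÷ 0.158987 m³/bbl × 86400 s/day = 544750 bbl/day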